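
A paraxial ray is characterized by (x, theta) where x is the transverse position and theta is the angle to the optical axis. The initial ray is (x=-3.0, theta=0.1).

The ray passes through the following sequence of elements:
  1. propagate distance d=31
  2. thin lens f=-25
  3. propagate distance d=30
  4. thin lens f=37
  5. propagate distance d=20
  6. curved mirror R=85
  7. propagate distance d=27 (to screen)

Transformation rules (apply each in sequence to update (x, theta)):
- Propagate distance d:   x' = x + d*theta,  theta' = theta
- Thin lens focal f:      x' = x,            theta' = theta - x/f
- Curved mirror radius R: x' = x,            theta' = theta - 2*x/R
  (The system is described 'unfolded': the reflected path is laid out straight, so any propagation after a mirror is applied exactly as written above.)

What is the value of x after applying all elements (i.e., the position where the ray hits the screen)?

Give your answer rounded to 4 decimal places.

Answer: 1.7564

Derivation:
Initial: x=-3.0000 theta=0.1000
After 1 (propagate distance d=31): x=0.1000 theta=0.1000
After 2 (thin lens f=-25): x=0.1000 theta=0.1040
After 3 (propagate distance d=30): x=3.2200 theta=0.1040
After 4 (thin lens f=37): x=3.2200 theta=157/9250 (≈0.0170)
After 5 (propagate distance d=20): x=1317/370 (≈3.5595) theta=157/9250 (≈0.0170)
After 6 (curved mirror R=85): x=1317/370 (≈3.5595) theta=-10501/157250 (≈-0.0668)
After 7 (propagate distance d=27 (to screen)): x=138099/78625 (≈1.7564) theta=-10501/157250 (≈-0.0668)
Rounded to 4 decimal places: x = 1.7564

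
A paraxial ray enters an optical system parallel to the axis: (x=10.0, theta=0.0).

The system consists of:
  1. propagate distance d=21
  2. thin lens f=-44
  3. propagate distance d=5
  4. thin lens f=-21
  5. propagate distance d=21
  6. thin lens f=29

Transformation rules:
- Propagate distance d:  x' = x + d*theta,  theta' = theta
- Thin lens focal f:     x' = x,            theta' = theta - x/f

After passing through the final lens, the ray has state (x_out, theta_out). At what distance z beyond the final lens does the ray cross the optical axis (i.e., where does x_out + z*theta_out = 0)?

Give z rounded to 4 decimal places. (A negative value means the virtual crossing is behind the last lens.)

Answer: 154.5224

Derivation:
Initial: x=10.0000 theta=0.0000
After 1 (propagate distance d=21): x=10.0000 theta=0.0000
After 2 (thin lens f=-44): x=10.0000 theta=5/22 (≈0.2273)
After 3 (propagate distance d=5): x=245/22 (≈11.1364) theta=5/22 (≈0.2273)
After 4 (thin lens f=-21): x=245/22 (≈11.1364) theta=25/33 (≈0.7576)
After 5 (propagate distance d=21): x=595/22 (≈27.0455) theta=25/33 (≈0.7576)
After 6 (thin lens f=29): x=595/22 (≈27.0455) theta=-335/1914 (≈-0.1750)
z_focus = -x_out/theta_out = -(595/22)/(-335/1914) = 10353/67 ≈ 154.5224
Rounded to 4 decimal places: z = 154.5224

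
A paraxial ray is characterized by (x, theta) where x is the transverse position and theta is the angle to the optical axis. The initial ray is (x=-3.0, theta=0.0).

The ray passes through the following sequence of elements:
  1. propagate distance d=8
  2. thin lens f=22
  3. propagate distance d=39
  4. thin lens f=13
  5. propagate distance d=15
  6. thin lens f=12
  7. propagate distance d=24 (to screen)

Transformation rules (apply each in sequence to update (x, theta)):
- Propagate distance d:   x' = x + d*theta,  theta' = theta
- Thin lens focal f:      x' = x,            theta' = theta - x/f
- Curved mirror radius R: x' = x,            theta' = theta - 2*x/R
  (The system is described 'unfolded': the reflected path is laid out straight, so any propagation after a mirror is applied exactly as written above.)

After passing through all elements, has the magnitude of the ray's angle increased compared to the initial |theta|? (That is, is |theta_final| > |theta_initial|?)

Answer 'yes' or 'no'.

Initial: x=-3.0000 theta=0.0000
After 1 (propagate distance d=8): x=-3.0000 theta=0.0000
After 2 (thin lens f=22): x=-3.0000 theta=3/22 (≈0.1364)
After 3 (propagate distance d=39): x=51/22 (≈2.3182) theta=3/22 (≈0.1364)
After 4 (thin lens f=13): x=51/22 (≈2.3182) theta=-6/143 (≈-0.0420)
After 5 (propagate distance d=15): x=483/286 (≈1.6888) theta=-6/143 (≈-0.0420)
After 6 (thin lens f=12): x=483/286 (≈1.6888) theta=-19/104 (≈-0.1827)
After 7 (propagate distance d=24 (to screen)): x=-771/286 (≈-2.6958) theta=-19/104 (≈-0.1827)
|theta_initial|=0.0000 |theta_final|=19/104 (≈0.1827) -> increased

Answer: yes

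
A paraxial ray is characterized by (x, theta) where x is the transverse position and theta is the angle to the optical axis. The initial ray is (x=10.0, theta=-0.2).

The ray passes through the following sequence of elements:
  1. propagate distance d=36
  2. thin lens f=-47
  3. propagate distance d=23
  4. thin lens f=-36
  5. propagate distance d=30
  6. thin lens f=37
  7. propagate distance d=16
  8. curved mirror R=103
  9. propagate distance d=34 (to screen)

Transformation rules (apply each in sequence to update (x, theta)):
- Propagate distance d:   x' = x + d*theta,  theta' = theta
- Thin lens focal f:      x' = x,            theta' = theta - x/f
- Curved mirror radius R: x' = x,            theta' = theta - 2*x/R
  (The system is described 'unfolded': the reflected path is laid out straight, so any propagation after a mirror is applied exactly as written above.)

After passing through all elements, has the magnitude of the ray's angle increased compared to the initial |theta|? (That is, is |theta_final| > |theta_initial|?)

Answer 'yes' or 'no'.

Answer: no

Derivation:
Initial: x=10.0000 theta=-0.2000
After 1 (propagate distance d=36): x=2.8000 theta=-0.2000
After 2 (thin lens f=-47): x=2.8000 theta=-33/235 (≈-0.1404)
After 3 (propagate distance d=23): x=-101/235 (≈-0.4298) theta=-33/235 (≈-0.1404)
After 4 (thin lens f=-36): x=-101/235 (≈-0.4298) theta=-1289/8460 (≈-0.1524)
After 5 (propagate distance d=30): x=-7051/1410 (≈-5.0007) theta=-1289/8460 (≈-0.1524)
After 6 (thin lens f=37): x=-7051/1410 (≈-5.0007) theta=-5387/313020 (≈-0.0172)
After 7 (propagate distance d=16): x=-825757/156510 (≈-5.2761) theta=-5387/313020 (≈-0.0172)
After 8 (curved mirror R=103): x=-825757/156510 (≈-5.2761) theta=2748167/32241060 (≈0.0852)
After 9 (propagate distance d=34 (to screen)): x=-2129674/895585 (≈-2.3780) theta=2748167/32241060 (≈0.0852)
|theta_initial|=0.2000 |theta_final|=2748167/32241060 (≈0.0852) -> not increased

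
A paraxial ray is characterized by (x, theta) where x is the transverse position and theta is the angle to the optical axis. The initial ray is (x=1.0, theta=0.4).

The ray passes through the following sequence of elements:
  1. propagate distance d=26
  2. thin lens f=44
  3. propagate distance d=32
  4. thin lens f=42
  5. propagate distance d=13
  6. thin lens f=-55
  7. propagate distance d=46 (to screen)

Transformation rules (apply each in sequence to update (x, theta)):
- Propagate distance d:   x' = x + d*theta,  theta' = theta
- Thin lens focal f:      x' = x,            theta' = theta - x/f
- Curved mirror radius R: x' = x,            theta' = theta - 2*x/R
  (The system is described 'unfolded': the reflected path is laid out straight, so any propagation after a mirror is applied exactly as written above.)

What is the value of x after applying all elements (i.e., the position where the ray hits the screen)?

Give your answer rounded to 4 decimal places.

Initial: x=1.0000 theta=0.4000
After 1 (propagate distance d=26): x=11.4000 theta=0.4000
After 2 (thin lens f=44): x=11.4000 theta=31/220 (≈0.1409)
After 3 (propagate distance d=32): x=175/11 (≈15.9091) theta=31/220 (≈0.1409)
After 4 (thin lens f=42): x=175/11 (≈15.9091) theta=-157/660 (≈-0.2379)
After 5 (propagate distance d=13): x=769/60 (≈12.8167) theta=-157/660 (≈-0.2379)
After 6 (thin lens f=-55): x=769/60 (≈12.8167) theta=-4/825 (≈-0.0048)
After 7 (propagate distance d=46 (to screen)): x=13853/1100 (≈12.5936) theta=-4/825 (≈-0.0048)
Rounded to 4 decimal places: x = 12.5936

Answer: 12.5936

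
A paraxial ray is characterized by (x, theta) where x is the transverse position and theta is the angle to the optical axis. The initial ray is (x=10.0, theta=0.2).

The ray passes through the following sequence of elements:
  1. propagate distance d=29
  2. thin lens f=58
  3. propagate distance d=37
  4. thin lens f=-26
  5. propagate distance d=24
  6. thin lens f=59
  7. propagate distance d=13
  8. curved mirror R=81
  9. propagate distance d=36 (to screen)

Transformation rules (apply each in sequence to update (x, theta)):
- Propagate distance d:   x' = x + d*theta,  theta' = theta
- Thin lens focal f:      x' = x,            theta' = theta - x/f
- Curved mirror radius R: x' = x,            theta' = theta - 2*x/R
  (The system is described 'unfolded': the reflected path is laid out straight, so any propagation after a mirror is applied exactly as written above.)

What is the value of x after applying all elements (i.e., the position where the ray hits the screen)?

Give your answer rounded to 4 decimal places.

Initial: x=10.0000 theta=0.2000
After 1 (propagate distance d=29): x=15.8000 theta=0.2000
After 2 (thin lens f=58): x=15.8000 theta=-21/290 (≈-0.0724)
After 3 (propagate distance d=37): x=761/58 (≈13.1207) theta=-21/290 (≈-0.0724)
After 4 (thin lens f=-26): x=761/58 (≈13.1207) theta=3259/7540 (≈0.4322)
After 5 (propagate distance d=24): x=88573/3770 (≈23.4942) theta=3259/7540 (≈0.4322)
After 6 (thin lens f=59): x=88573/3770 (≈23.4942) theta=3027/88972 (≈0.0340)
After 7 (propagate distance d=13): x=10648369/444860 (≈23.9364) theta=3027/88972 (≈0.0340)
After 8 (curved mirror R=81): x=10648369/444860 (≈23.9364) theta=-20070803/36033660 (≈-0.5570)
After 9 (propagate distance d=36 (to screen)): x=15552109/4003740 (≈3.8844) theta=-20070803/36033660 (≈-0.5570)
Rounded to 4 decimal places: x = 3.8844

Answer: 3.8844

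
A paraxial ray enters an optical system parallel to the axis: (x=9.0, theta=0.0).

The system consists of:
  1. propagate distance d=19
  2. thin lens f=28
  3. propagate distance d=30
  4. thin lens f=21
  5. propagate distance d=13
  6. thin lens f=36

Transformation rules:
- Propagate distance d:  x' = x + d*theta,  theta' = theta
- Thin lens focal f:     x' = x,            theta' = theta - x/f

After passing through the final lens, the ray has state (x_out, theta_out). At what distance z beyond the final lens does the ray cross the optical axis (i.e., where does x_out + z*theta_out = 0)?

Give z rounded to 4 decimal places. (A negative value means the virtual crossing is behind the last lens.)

Initial: x=9.0000 theta=0.0000
After 1 (propagate distance d=19): x=9.0000 theta=0.0000
After 2 (thin lens f=28): x=9.0000 theta=-9/28 (≈-0.3214)
After 3 (propagate distance d=30): x=-9/14 (≈-0.6429) theta=-9/28 (≈-0.3214)
After 4 (thin lens f=21): x=-9/14 (≈-0.6429) theta=-57/196 (≈-0.2908)
After 5 (propagate distance d=13): x=-867/196 (≈-4.4235) theta=-57/196 (≈-0.2908)
After 6 (thin lens f=36): x=-867/196 (≈-4.4235) theta=-395/2352 (≈-0.1679)
z_focus = -x_out/theta_out = -(-867/196)/(-395/2352) = -10404/395 ≈ -26.3392
Rounded to 4 decimal places: z = -26.3392

Answer: -26.3392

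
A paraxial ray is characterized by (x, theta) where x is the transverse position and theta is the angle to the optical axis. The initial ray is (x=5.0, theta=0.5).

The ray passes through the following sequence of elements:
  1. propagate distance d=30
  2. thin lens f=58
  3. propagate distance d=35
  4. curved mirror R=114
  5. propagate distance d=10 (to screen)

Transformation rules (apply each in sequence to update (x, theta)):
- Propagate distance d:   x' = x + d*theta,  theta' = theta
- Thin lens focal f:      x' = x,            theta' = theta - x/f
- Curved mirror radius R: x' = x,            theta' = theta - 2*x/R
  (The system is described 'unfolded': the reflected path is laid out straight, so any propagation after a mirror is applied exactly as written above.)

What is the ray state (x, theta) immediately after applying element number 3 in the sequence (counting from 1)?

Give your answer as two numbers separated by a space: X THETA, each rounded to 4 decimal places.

Initial: x=5.0000 theta=0.5000
After 1 (propagate distance d=30): x=20.0000 theta=0.5000
After 2 (thin lens f=58): x=20.0000 theta=9/58 (≈0.1552)
After 3 (propagate distance d=35): x=1475/58 (≈25.4310) theta=9/58 (≈0.1552)
Rounded to 4 decimal places: x = 25.4310, theta = 0.1552

Answer: 25.4310 0.1552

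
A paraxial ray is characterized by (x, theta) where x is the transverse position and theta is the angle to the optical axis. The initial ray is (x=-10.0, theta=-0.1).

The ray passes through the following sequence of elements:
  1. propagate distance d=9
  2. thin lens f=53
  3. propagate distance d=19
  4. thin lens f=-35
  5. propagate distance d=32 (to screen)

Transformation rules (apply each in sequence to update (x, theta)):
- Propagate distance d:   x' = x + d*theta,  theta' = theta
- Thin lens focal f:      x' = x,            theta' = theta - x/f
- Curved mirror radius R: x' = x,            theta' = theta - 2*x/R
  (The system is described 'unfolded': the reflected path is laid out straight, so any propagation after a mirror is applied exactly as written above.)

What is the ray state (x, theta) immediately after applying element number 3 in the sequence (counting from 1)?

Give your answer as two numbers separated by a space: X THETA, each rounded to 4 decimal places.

Answer: -8.8925 0.1057

Derivation:
Initial: x=-10.0000 theta=-0.1000
After 1 (propagate distance d=9): x=-10.9000 theta=-0.1000
After 2 (thin lens f=53): x=-10.9000 theta=28/265 (≈0.1057)
After 3 (propagate distance d=19): x=-4713/530 (≈-8.8925) theta=28/265 (≈0.1057)
Rounded to 4 decimal places: x = -8.8925, theta = 0.1057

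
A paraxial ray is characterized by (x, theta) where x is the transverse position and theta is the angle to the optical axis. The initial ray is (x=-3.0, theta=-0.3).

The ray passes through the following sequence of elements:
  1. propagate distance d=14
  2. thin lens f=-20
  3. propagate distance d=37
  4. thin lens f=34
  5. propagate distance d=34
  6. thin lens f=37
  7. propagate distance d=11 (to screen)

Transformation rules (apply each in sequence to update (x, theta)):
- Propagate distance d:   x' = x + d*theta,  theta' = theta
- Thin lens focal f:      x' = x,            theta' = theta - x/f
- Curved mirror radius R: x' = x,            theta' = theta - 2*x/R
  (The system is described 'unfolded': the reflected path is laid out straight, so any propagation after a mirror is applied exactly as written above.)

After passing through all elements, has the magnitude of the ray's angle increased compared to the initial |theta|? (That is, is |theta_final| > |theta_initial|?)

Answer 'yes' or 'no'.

Initial: x=-3.0000 theta=-0.3000
After 1 (propagate distance d=14): x=-7.2000 theta=-0.3000
After 2 (thin lens f=-20): x=-7.2000 theta=-0.6600
After 3 (propagate distance d=37): x=-31.6200 theta=-0.6600
After 4 (thin lens f=34): x=-31.6200 theta=0.2700
After 5 (propagate distance d=34): x=-22.4400 theta=0.2700
After 6 (thin lens f=37): x=-22.4400 theta=3243/3700 (≈0.8765)
After 7 (propagate distance d=11 (to screen)): x=-9471/740 (≈-12.7986) theta=3243/3700 (≈0.8765)
|theta_initial|=0.3000 |theta_final|=3243/3700 (≈0.8765) -> increased

Answer: yes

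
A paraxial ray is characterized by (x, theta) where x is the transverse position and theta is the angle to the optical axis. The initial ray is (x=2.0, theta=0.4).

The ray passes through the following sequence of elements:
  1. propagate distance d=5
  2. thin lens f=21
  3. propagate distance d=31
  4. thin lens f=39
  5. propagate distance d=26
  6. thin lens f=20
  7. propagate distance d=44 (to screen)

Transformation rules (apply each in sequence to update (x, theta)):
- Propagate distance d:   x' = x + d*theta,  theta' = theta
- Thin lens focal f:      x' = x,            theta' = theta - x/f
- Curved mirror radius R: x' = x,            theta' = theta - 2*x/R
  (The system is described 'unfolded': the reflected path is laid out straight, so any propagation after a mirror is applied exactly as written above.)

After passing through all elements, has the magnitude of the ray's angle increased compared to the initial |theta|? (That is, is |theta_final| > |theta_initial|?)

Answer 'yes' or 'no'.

Answer: yes

Derivation:
Initial: x=2.0000 theta=0.4000
After 1 (propagate distance d=5): x=4.0000 theta=0.4000
After 2 (thin lens f=21): x=4.0000 theta=22/105 (≈0.2095)
After 3 (propagate distance d=31): x=1102/105 (≈10.4952) theta=22/105 (≈0.2095)
After 4 (thin lens f=39): x=1102/105 (≈10.4952) theta=-244/4095 (≈-0.0596)
After 5 (propagate distance d=26): x=2818/315 (≈8.9460) theta=-244/4095 (≈-0.0596)
After 6 (thin lens f=20): x=2818/315 (≈8.9460) theta=-6919/13650 (≈-0.5069)
After 7 (propagate distance d=44 (to screen)): x=-273484/20475 (≈-13.3570) theta=-6919/13650 (≈-0.5069)
|theta_initial|=0.4000 |theta_final|=6919/13650 (≈0.5069) -> increased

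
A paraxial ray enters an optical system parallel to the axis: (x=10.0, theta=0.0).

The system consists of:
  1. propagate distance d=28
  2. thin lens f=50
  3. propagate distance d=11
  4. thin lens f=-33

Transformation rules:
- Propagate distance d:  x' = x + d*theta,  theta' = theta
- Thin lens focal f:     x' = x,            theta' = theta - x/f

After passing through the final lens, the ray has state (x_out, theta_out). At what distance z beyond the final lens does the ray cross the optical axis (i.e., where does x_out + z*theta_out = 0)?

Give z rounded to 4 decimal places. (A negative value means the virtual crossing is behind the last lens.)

Initial: x=10.0000 theta=0.0000
After 1 (propagate distance d=28): x=10.0000 theta=0.0000
After 2 (thin lens f=50): x=10.0000 theta=-0.2000
After 3 (propagate distance d=11): x=7.8000 theta=-0.2000
After 4 (thin lens f=-33): x=7.8000 theta=2/55 (≈0.0364)
z_focus = -x_out/theta_out = -(7.8000)/(2/55) = -214.5000
Rounded to 4 decimal places: z = -214.5000

Answer: -214.5000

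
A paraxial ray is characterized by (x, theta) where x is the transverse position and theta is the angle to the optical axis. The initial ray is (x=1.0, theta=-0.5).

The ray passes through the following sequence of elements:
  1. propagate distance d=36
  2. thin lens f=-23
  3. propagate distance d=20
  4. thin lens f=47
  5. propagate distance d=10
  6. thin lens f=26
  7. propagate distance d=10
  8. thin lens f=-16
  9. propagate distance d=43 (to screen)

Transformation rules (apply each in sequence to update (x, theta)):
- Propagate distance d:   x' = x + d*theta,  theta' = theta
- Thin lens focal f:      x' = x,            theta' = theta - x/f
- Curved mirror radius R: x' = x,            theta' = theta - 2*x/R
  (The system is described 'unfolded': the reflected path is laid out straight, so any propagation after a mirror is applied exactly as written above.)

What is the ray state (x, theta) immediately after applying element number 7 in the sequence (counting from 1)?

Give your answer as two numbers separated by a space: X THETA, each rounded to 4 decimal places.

Answer: -31.3685 1.3916

Derivation:
Initial: x=1.0000 theta=-0.5000
After 1 (propagate distance d=36): x=-17.0000 theta=-0.5000
After 2 (thin lens f=-23): x=-17.0000 theta=-57/46 (≈-1.2391)
After 3 (propagate distance d=20): x=-961/23 (≈-41.7826) theta=-57/46 (≈-1.2391)
After 4 (thin lens f=47): x=-961/23 (≈-41.7826) theta=-757/2162 (≈-0.3501)
After 5 (propagate distance d=10): x=-48952/1081 (≈-45.2840) theta=-757/2162 (≈-0.3501)
After 6 (thin lens f=26): x=-48952/1081 (≈-45.2840) theta=39111/28106 (≈1.3916)
After 7 (propagate distance d=10): x=-440821/14053 (≈-31.3685) theta=39111/28106 (≈1.3916)
Rounded to 4 decimal places: x = -31.3685, theta = 1.3916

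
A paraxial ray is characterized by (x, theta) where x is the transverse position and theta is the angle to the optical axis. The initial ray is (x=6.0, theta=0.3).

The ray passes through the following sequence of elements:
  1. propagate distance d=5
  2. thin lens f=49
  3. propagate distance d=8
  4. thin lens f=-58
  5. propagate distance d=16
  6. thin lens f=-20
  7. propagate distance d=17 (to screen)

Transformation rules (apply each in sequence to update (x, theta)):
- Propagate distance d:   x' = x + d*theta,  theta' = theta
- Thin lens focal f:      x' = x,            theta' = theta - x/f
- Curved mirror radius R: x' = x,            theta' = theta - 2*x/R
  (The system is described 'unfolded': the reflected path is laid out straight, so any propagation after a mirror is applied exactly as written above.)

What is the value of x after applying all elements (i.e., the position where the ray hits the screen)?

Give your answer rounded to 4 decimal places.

Initial: x=6.0000 theta=0.3000
After 1 (propagate distance d=5): x=7.5000 theta=0.3000
After 2 (thin lens f=49): x=7.5000 theta=36/245 (≈0.1469)
After 3 (propagate distance d=8): x=4251/490 (≈8.6755) theta=36/245 (≈0.1469)
After 4 (thin lens f=-58): x=4251/490 (≈8.6755) theta=8427/28420 (≈0.2965)
After 5 (propagate distance d=16): x=38139/2842 (≈13.4198) theta=8427/28420 (≈0.2965)
After 6 (thin lens f=-20): x=38139/2842 (≈13.4198) theta=54993/56840 (≈0.9675)
After 7 (propagate distance d=17 (to screen)): x=242523/8120 (≈29.8674) theta=54993/56840 (≈0.9675)
Rounded to 4 decimal places: x = 29.8674

Answer: 29.8674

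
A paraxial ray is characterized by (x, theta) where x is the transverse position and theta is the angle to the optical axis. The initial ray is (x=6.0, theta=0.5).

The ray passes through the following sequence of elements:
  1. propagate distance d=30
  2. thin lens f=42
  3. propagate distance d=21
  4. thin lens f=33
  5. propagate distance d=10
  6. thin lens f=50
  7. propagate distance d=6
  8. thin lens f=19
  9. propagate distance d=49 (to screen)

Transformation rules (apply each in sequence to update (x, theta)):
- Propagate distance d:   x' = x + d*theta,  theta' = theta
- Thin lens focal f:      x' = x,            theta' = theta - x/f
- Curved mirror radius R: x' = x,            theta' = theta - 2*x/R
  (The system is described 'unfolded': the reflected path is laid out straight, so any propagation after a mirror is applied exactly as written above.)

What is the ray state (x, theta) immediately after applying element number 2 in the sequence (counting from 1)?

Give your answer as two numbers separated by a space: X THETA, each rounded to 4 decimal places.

Answer: 21.0000 0.0000

Derivation:
Initial: x=6.0000 theta=0.5000
After 1 (propagate distance d=30): x=21.0000 theta=0.5000
After 2 (thin lens f=42): x=21.0000 theta=0.0000
Rounded to 4 decimal places: x = 21.0000, theta = 0.0000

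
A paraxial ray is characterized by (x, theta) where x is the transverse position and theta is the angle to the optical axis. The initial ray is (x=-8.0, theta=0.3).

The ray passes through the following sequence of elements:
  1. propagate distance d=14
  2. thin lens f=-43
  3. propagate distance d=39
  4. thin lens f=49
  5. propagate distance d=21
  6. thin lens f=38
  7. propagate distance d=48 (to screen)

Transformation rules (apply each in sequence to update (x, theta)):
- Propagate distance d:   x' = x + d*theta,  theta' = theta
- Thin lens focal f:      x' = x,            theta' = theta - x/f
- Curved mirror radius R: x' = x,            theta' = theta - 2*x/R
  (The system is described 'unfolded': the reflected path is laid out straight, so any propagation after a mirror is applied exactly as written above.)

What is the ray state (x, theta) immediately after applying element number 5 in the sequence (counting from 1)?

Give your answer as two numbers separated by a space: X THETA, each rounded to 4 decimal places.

Initial: x=-8.0000 theta=0.3000
After 1 (propagate distance d=14): x=-3.8000 theta=0.3000
After 2 (thin lens f=-43): x=-3.8000 theta=91/430 (≈0.2116)
After 3 (propagate distance d=39): x=383/86 (≈4.4535) theta=91/430 (≈0.2116)
After 4 (thin lens f=49): x=383/86 (≈4.4535) theta=1272/10535 (≈0.1207)
After 5 (propagate distance d=21): x=21037/3010 (≈6.9890) theta=1272/10535 (≈0.1207)
Rounded to 4 decimal places: x = 6.9890, theta = 0.1207

Answer: 6.9890 0.1207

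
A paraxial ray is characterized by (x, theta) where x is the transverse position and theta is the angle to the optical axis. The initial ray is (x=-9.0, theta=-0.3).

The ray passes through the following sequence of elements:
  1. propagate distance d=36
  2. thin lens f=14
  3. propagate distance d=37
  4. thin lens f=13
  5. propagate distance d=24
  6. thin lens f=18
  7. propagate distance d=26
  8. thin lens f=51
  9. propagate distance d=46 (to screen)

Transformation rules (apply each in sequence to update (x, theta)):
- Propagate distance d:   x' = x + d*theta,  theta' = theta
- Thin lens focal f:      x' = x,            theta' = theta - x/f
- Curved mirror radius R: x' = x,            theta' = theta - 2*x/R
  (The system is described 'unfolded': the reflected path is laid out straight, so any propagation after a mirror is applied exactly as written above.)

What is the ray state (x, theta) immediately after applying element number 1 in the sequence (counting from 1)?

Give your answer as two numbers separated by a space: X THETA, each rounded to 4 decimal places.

Answer: -19.8000 -0.3000

Derivation:
Initial: x=-9.0000 theta=-0.3000
After 1 (propagate distance d=36): x=-19.8000 theta=-0.3000
Rounded to 4 decimal places: x = -19.8000, theta = -0.3000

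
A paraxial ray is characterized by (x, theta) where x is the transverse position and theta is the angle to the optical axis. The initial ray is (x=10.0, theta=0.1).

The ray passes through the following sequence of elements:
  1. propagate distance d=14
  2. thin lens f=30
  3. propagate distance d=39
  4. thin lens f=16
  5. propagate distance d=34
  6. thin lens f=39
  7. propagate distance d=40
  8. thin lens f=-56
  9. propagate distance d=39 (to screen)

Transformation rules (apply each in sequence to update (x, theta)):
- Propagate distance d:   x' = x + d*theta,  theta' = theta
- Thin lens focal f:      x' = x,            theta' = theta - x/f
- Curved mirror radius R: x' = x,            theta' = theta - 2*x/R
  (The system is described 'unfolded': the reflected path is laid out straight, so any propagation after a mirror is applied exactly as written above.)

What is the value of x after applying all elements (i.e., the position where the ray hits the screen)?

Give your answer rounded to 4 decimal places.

Initial: x=10.0000 theta=0.1000
After 1 (propagate distance d=14): x=11.4000 theta=0.1000
After 2 (thin lens f=30): x=11.4000 theta=-0.2800
After 3 (propagate distance d=39): x=0.4800 theta=-0.2800
After 4 (thin lens f=16): x=0.4800 theta=-0.3100
After 5 (propagate distance d=34): x=-10.0600 theta=-0.3100
After 6 (thin lens f=39): x=-10.0600 theta=-203/3900 (≈-0.0521)
After 7 (propagate distance d=40): x=-23677/1950 (≈-12.1421) theta=-203/3900 (≈-0.0521)
After 8 (thin lens f=-56): x=-23677/1950 (≈-12.1421) theta=-9787/36400 (≈-0.2689)
After 9 (propagate distance d=39 (to screen)): x=-2470991/109200 (≈-22.6281) theta=-9787/36400 (≈-0.2689)
Rounded to 4 decimal places: x = -22.6281

Answer: -22.6281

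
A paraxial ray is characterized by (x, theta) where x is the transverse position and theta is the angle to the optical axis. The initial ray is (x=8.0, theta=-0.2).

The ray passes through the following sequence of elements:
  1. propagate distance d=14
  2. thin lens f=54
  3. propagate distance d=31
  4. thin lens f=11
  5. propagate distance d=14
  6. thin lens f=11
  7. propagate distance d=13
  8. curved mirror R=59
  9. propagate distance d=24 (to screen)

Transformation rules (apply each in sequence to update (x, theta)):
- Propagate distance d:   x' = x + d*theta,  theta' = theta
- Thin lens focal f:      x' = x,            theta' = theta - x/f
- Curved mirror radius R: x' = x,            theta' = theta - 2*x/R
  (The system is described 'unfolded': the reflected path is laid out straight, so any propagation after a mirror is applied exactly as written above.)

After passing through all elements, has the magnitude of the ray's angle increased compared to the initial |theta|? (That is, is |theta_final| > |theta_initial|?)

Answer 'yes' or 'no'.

Answer: yes

Derivation:
Initial: x=8.0000 theta=-0.2000
After 1 (propagate distance d=14): x=5.2000 theta=-0.2000
After 2 (thin lens f=54): x=5.2000 theta=-8/27 (≈-0.2963)
After 3 (propagate distance d=31): x=-538/135 (≈-3.9852) theta=-8/27 (≈-0.2963)
After 4 (thin lens f=11): x=-538/135 (≈-3.9852) theta=98/1485 (≈0.0660)
After 5 (propagate distance d=14): x=-4546/1485 (≈-3.0613) theta=98/1485 (≈0.0660)
After 6 (thin lens f=11): x=-4546/1485 (≈-3.0613) theta=5624/16335 (≈0.3443)
After 7 (propagate distance d=13): x=7702/5445 (≈1.4145) theta=5624/16335 (≈0.3443)
After 8 (curved mirror R=59): x=7702/5445 (≈1.4145) theta=25964/87615 (≈0.2963)
After 9 (propagate distance d=24 (to screen)): x=547850/64251 (≈8.5267) theta=25964/87615 (≈0.2963)
|theta_initial|=0.2000 |theta_final|=25964/87615 (≈0.2963) -> increased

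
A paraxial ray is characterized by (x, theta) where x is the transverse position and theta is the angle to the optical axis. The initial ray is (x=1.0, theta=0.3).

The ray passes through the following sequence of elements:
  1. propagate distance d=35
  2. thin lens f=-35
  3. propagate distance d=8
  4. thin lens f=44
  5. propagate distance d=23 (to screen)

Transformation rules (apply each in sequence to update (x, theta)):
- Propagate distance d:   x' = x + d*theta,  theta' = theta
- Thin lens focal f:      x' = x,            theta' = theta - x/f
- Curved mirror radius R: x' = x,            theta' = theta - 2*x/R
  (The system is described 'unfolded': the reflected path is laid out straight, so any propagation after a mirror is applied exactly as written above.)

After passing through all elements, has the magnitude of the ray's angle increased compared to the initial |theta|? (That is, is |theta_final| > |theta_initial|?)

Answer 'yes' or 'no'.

Answer: no

Derivation:
Initial: x=1.0000 theta=0.3000
After 1 (propagate distance d=35): x=11.5000 theta=0.3000
After 2 (thin lens f=-35): x=11.5000 theta=22/35 (≈0.6286)
After 3 (propagate distance d=8): x=1157/70 (≈16.5286) theta=22/35 (≈0.6286)
After 4 (thin lens f=44): x=1157/70 (≈16.5286) theta=779/3080 (≈0.2529)
After 5 (propagate distance d=23 (to screen)): x=13765/616 (≈22.3458) theta=779/3080 (≈0.2529)
|theta_initial|=0.3000 |theta_final|=779/3080 (≈0.2529) -> not increased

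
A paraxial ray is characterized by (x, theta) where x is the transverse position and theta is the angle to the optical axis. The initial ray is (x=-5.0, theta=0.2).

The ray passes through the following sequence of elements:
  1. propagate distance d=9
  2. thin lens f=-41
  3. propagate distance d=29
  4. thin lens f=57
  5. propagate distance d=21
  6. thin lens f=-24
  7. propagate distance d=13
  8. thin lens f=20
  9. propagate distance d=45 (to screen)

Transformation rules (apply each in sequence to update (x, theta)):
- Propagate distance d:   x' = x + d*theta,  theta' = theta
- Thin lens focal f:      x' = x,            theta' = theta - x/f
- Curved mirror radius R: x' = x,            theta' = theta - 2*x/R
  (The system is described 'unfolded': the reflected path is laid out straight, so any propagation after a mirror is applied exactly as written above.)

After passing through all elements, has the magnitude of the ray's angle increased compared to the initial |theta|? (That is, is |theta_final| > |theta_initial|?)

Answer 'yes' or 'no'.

Answer: no

Derivation:
Initial: x=-5.0000 theta=0.2000
After 1 (propagate distance d=9): x=-3.2000 theta=0.2000
After 2 (thin lens f=-41): x=-3.2000 theta=5/41 (≈0.1220)
After 3 (propagate distance d=29): x=69/205 (≈0.3366) theta=5/41 (≈0.1220)
After 4 (thin lens f=57): x=69/205 (≈0.3366) theta=452/3895 (≈0.1160)
After 5 (propagate distance d=21): x=10803/3895 (≈2.7736) theta=452/3895 (≈0.1160)
After 6 (thin lens f=-24): x=10803/3895 (≈2.7736) theta=7217/31160 (≈0.2316)
After 7 (propagate distance d=13): x=36049/6232 (≈5.7845) theta=7217/31160 (≈0.2316)
After 8 (thin lens f=20): x=36049/6232 (≈5.7845) theta=-7181/124640 (≈-0.0576)
After 9 (propagate distance d=45 (to screen)): x=79567/24928 (≈3.1919) theta=-7181/124640 (≈-0.0576)
|theta_initial|=0.2000 |theta_final|=7181/124640 (≈0.0576) -> not increased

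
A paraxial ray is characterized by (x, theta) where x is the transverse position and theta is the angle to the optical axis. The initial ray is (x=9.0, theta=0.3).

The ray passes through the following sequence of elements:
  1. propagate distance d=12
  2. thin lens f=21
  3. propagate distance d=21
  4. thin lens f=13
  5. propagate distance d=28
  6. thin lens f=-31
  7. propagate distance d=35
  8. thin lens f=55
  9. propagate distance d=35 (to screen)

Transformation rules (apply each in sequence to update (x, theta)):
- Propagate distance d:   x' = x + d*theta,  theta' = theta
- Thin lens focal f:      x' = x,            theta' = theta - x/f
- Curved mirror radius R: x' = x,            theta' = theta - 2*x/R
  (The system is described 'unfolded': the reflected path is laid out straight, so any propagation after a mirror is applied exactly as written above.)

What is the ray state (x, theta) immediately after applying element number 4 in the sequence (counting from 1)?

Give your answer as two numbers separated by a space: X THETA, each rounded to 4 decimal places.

Answer: 6.3000 -0.7846

Derivation:
Initial: x=9.0000 theta=0.3000
After 1 (propagate distance d=12): x=12.6000 theta=0.3000
After 2 (thin lens f=21): x=12.6000 theta=-0.3000
After 3 (propagate distance d=21): x=6.3000 theta=-0.3000
After 4 (thin lens f=13): x=6.3000 theta=-51/65 (≈-0.7846)
Rounded to 4 decimal places: x = 6.3000, theta = -0.7846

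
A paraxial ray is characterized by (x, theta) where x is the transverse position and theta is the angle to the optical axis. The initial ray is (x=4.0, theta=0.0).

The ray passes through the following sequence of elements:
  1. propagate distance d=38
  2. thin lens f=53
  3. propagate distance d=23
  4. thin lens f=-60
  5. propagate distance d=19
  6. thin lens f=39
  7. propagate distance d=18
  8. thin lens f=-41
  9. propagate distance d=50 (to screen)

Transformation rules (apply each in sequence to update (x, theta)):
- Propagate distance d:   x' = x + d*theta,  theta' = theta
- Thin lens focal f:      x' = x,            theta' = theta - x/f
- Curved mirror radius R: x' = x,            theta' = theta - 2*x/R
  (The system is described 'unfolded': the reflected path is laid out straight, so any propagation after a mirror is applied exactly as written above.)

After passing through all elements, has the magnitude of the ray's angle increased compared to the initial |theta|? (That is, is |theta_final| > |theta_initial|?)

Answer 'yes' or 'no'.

Initial: x=4.0000 theta=0.0000
After 1 (propagate distance d=38): x=4.0000 theta=0.0000
After 2 (thin lens f=53): x=4.0000 theta=-4/53 (≈-0.0755)
After 3 (propagate distance d=23): x=120/53 (≈2.2642) theta=-4/53 (≈-0.0755)
After 4 (thin lens f=-60): x=120/53 (≈2.2642) theta=-2/53 (≈-0.0377)
After 5 (propagate distance d=19): x=82/53 (≈1.5472) theta=-2/53 (≈-0.0377)
After 6 (thin lens f=39): x=82/53 (≈1.5472) theta=-160/2067 (≈-0.0774)
After 7 (propagate distance d=18): x=2/13 (≈0.1538) theta=-160/2067 (≈-0.0774)
After 8 (thin lens f=-41): x=2/13 (≈0.1538) theta=-6242/84747 (≈-0.0737)
After 9 (propagate distance d=50 (to screen)): x=-299062/84747 (≈-3.5289) theta=-6242/84747 (≈-0.0737)
|theta_initial|=0.0000 |theta_final|=6242/84747 (≈0.0737) -> increased

Answer: yes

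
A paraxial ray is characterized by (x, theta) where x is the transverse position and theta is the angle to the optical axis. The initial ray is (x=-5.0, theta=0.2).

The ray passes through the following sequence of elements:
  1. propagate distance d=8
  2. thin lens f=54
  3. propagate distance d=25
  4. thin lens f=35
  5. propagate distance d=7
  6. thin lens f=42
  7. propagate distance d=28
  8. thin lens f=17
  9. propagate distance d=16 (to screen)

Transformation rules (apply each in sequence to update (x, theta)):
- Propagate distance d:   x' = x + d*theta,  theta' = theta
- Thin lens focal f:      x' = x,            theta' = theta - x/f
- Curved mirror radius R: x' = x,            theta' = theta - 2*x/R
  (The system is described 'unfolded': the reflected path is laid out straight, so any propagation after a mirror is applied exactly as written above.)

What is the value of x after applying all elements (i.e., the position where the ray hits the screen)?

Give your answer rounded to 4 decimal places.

Initial: x=-5.0000 theta=0.2000
After 1 (propagate distance d=8): x=-3.4000 theta=0.2000
After 2 (thin lens f=54): x=-3.4000 theta=71/270 (≈0.2630)
After 3 (propagate distance d=25): x=857/270 (≈3.1741) theta=71/270 (≈0.2630)
After 4 (thin lens f=35): x=857/270 (≈3.1741) theta=814/4725 (≈0.1723)
After 5 (propagate distance d=7): x=4.3800 theta=814/4725 (≈0.1723)
After 6 (thin lens f=42): x=4.3800 theta=257/3780 (≈0.0680)
After 7 (propagate distance d=28): x=8483/1350 (≈6.2837) theta=257/3780 (≈0.0680)
After 8 (thin lens f=17): x=8483/1350 (≈6.2837) theta=-5701/18900 (≈-0.3016)
After 9 (propagate distance d=16 (to screen)): x=4591/3150 (≈1.4575) theta=-5701/18900 (≈-0.3016)
Rounded to 4 decimal places: x = 1.4575

Answer: 1.4575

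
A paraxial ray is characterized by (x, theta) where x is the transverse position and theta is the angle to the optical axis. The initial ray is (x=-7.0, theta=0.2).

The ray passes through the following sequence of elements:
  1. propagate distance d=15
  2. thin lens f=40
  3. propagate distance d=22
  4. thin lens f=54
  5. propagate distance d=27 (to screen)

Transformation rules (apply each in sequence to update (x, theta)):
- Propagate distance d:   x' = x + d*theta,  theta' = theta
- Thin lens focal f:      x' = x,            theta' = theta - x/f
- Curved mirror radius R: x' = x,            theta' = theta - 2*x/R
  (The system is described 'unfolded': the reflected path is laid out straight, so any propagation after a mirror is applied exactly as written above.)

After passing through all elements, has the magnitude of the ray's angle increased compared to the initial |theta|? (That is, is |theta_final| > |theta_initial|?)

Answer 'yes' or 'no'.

Answer: yes

Derivation:
Initial: x=-7.0000 theta=0.2000
After 1 (propagate distance d=15): x=-4.0000 theta=0.2000
After 2 (thin lens f=40): x=-4.0000 theta=0.3000
After 3 (propagate distance d=22): x=2.6000 theta=0.3000
After 4 (thin lens f=54): x=2.6000 theta=34/135 (≈0.2519)
After 5 (propagate distance d=27 (to screen)): x=9.4000 theta=34/135 (≈0.2519)
|theta_initial|=0.2000 |theta_final|=34/135 (≈0.2519) -> increased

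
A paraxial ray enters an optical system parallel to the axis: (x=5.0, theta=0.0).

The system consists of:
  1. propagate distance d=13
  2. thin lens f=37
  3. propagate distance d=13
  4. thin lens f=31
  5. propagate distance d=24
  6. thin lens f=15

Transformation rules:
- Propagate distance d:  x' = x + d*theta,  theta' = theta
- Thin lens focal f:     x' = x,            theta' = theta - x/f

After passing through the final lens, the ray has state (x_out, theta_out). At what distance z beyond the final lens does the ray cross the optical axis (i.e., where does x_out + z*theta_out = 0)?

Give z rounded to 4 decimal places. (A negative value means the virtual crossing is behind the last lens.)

Initial: x=5.0000 theta=0.0000
After 1 (propagate distance d=13): x=5.0000 theta=0.0000
After 2 (thin lens f=37): x=5.0000 theta=-5/37 (≈-0.1351)
After 3 (propagate distance d=13): x=120/37 (≈3.2432) theta=-5/37 (≈-0.1351)
After 4 (thin lens f=31): x=120/37 (≈3.2432) theta=-275/1147 (≈-0.2398)
After 5 (propagate distance d=24): x=-2880/1147 (≈-2.5109) theta=-275/1147 (≈-0.2398)
After 6 (thin lens f=15): x=-2880/1147 (≈-2.5109) theta=-83/1147 (≈-0.0724)
z_focus = -x_out/theta_out = -(-2880/1147)/(-83/1147) = -2880/83 ≈ -34.6988
Rounded to 4 decimal places: z = -34.6988

Answer: -34.6988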